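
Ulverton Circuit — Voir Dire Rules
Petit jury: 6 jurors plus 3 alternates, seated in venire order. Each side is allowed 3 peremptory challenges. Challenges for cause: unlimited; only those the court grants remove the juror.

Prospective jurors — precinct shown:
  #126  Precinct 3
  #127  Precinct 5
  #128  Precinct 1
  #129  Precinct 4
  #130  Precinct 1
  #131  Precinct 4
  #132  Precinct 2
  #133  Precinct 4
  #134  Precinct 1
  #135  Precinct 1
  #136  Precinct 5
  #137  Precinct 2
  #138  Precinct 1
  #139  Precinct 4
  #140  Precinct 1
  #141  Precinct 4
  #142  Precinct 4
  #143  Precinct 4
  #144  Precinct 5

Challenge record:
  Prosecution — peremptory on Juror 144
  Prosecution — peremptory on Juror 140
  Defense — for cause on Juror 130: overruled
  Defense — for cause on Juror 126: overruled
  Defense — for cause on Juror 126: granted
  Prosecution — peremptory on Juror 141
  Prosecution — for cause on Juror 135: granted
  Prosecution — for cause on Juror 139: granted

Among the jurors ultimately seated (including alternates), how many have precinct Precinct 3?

Removed: #126, #135, #139, #140, #141, #144.
Seated (9 incl. alternates): #127, #128, #129, #130, #131, #132, #133, #134, #136.
None of those are in Precinct 3 → 0.

0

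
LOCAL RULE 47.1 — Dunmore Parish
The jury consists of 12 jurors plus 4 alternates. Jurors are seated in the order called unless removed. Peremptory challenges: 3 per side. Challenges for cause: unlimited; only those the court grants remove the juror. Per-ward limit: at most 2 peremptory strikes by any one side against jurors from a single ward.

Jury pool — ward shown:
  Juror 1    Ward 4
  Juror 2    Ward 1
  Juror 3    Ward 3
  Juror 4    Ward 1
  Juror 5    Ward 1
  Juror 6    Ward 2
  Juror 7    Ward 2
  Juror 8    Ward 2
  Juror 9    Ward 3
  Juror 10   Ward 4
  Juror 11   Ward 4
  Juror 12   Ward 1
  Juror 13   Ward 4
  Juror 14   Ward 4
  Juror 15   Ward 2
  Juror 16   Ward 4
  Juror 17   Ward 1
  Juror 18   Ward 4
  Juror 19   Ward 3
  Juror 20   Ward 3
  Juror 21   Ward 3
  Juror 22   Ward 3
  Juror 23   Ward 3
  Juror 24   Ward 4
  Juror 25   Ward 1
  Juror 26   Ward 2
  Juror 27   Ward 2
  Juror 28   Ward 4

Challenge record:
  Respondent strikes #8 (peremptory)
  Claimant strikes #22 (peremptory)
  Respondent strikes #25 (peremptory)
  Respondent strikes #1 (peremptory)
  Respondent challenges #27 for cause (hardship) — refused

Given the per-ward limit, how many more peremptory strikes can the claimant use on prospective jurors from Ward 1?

Claimant peremptories so far: #22 — 1 of 3 used, 2 left overall.
Against Ward 1: none yet — per-ward cap 2 leaves 2.
Binding limit: min(2, 2) = 2.

2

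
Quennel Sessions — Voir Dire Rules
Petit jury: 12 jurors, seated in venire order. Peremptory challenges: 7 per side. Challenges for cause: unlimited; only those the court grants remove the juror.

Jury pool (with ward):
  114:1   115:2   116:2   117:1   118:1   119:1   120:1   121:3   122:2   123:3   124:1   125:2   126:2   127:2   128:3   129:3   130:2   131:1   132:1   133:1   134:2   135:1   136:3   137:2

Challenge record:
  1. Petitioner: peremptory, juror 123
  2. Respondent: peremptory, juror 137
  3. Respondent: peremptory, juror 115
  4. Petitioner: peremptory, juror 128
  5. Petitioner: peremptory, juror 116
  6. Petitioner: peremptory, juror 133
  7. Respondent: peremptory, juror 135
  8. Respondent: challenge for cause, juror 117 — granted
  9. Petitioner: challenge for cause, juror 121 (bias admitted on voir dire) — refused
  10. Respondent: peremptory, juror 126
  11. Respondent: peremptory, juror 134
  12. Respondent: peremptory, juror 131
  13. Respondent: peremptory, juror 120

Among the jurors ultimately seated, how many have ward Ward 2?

4

Removed: #115, #116, #117, #120, #123, #126, #128, #131, #133, #134, #135, #137.
Seated jurors 1–12: #114, #118, #119, #121, #122, #124, #125, #127, #129, #130, #132, #136.
Of those, in Ward 2: #122, #125, #127, #130 → 4.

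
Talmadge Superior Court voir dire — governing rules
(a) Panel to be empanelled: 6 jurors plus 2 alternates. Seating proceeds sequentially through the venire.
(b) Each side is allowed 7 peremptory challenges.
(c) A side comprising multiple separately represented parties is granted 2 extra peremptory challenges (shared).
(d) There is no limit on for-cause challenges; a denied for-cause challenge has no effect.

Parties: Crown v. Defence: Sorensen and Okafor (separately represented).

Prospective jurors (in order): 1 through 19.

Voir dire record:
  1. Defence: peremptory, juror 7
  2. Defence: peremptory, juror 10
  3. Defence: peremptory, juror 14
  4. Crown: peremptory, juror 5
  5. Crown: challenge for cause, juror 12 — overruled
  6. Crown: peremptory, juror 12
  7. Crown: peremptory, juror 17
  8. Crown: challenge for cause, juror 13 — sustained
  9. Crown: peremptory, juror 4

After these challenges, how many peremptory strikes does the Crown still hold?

Crown allotment: 7.
Crown peremptories used: #5, #12, #17, #4 — 4 (for-cause on #12, #13 don't count).
Remaining: 7 − 4 = 3.

3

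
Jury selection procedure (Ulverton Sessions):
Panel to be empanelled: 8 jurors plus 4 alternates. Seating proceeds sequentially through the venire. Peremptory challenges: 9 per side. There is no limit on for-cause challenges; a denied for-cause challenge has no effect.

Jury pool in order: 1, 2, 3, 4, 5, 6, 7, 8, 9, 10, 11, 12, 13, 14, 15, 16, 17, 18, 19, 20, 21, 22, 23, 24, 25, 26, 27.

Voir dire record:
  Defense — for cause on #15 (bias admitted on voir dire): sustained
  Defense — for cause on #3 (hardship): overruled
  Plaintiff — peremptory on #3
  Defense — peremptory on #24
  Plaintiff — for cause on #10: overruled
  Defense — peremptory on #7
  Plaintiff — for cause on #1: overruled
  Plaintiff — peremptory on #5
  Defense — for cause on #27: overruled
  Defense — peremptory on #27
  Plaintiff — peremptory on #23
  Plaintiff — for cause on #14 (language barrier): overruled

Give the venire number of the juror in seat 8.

11

Removed: #3, #5, #7, #15, #23, #24, #27. (#1, #10, #14 stay — for-cause denied.)
Seating in order: seats 1–8 → #1, #2, #4, #6, #8, #9, #10, #11; alternates → #12, #13, #14, #16.
So seat 8 is #11.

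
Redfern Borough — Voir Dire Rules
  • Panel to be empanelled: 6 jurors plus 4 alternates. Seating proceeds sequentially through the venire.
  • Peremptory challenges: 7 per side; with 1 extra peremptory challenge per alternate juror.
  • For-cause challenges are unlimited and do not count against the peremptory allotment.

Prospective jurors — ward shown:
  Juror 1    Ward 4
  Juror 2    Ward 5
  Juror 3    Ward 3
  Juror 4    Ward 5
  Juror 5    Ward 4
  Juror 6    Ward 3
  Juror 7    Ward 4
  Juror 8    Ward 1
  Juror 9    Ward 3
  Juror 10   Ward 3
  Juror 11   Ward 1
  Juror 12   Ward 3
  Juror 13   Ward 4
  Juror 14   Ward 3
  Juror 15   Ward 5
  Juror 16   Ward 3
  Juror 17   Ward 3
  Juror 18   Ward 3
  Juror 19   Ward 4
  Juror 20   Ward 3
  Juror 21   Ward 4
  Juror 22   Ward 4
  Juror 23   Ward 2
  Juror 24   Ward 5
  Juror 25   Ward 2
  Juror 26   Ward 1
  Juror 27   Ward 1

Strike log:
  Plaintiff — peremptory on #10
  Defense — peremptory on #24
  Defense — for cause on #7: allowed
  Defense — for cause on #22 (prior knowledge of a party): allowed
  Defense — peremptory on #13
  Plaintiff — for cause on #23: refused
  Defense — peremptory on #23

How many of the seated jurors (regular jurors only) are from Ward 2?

0

Removed: #7, #10, #13, #22, #23, #24.
Seated jurors 1–6: #1, #2, #3, #4, #5, #6 (alternates #8, #9, #11, #12 not counted).
None of those are in Ward 2 → 0.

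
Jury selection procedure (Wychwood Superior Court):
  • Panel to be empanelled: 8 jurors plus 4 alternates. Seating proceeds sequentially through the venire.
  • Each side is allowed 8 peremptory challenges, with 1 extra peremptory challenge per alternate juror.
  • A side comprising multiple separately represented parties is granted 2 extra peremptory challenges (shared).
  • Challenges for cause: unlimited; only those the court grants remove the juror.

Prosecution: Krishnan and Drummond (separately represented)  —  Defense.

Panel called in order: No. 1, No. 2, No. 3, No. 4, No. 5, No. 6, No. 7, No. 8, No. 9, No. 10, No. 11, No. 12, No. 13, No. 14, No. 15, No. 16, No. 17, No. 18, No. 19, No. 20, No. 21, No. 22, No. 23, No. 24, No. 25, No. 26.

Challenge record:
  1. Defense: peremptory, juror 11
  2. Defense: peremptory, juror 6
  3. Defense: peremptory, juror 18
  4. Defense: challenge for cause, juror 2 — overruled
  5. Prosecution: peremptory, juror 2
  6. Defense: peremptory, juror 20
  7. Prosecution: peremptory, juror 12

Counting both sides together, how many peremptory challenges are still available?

Prosecution allotment: 8 base + 1 × 4 alternates + 2 multi-party = 14. Defense allotment: 8 base + 1 × 4 alternates = 12.
Prosecution peremptories used: #2, #12 — 2.
Defense peremptories used: #11, #6, #18, #20 — 4 (the for-cause on #2 doesn't count).
Remaining: (14 − 2) + (12 − 4) = 20.

20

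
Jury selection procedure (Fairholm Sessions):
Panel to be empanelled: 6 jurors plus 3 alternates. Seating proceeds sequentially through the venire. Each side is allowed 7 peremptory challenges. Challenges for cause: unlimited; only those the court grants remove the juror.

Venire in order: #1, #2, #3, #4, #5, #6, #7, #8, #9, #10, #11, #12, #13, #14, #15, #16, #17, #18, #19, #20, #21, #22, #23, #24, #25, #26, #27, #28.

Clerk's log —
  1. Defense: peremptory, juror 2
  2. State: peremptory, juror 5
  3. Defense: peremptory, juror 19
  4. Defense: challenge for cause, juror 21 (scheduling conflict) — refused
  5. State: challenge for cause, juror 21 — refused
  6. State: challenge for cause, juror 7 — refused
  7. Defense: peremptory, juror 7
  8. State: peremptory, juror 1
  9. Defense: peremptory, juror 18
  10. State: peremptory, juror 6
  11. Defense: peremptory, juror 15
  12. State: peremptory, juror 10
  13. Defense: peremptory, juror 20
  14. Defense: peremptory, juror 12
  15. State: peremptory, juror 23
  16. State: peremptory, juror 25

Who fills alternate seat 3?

17

Removed: #1, #2, #5, #6, #7, #10, #12, #15, #18, #19, #20, #23, #25. (#21 stays — for-cause denied.)
Seating in order: seats 1–6 → #3, #4, #8, #9, #11, #13; alternates → #14, #16, #17.
So alternate 3 is #17.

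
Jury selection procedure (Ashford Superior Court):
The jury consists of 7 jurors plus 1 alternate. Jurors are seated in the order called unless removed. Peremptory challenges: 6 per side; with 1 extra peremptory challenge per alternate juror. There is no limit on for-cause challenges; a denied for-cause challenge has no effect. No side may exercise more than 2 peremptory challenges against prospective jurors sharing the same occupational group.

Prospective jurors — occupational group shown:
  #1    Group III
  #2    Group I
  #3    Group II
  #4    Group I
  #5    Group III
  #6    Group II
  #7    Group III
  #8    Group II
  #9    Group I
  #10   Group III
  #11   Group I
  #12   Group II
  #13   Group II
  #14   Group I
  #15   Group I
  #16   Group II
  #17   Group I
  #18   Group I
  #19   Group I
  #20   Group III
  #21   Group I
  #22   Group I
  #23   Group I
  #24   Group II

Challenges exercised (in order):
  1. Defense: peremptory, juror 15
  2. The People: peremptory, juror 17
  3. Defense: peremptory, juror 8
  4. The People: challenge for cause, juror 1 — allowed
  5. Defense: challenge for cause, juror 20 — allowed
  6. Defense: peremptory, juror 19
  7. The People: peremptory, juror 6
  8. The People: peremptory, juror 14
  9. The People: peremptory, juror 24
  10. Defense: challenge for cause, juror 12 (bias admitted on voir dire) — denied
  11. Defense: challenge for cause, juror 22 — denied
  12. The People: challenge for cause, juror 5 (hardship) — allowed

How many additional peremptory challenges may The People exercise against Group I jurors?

0

The People peremptories so far: #17, #6, #14, #24 — 4 of 7 used, 3 left overall.
Against Group I: #17, #14 — 2 used; per-group cap 2 leaves 0.
Binding limit: min(3, 0) = 0.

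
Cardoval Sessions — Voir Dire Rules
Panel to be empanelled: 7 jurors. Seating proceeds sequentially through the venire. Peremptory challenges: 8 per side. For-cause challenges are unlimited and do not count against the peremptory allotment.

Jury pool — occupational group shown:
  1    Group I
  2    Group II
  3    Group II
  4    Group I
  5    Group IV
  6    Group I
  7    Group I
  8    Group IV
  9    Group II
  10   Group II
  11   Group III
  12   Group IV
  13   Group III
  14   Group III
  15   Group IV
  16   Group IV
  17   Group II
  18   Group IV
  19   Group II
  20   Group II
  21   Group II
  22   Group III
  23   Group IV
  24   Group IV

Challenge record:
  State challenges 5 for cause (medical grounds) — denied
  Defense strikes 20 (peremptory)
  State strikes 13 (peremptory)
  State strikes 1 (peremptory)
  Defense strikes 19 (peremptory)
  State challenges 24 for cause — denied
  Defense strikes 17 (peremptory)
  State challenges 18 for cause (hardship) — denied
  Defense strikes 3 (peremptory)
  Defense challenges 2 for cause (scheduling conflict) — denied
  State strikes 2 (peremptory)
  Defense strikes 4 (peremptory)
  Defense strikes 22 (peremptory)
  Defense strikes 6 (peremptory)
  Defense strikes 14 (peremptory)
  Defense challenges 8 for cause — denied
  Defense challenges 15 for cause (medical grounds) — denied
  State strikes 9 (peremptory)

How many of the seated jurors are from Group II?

1

Removed: #1, #2, #3, #4, #6, #9, #13, #14, #17, #19, #20, #22.
Seated jurors 1–7: #5, #7, #8, #10, #11, #12, #15.
Of those, in Group II: #10 → 1.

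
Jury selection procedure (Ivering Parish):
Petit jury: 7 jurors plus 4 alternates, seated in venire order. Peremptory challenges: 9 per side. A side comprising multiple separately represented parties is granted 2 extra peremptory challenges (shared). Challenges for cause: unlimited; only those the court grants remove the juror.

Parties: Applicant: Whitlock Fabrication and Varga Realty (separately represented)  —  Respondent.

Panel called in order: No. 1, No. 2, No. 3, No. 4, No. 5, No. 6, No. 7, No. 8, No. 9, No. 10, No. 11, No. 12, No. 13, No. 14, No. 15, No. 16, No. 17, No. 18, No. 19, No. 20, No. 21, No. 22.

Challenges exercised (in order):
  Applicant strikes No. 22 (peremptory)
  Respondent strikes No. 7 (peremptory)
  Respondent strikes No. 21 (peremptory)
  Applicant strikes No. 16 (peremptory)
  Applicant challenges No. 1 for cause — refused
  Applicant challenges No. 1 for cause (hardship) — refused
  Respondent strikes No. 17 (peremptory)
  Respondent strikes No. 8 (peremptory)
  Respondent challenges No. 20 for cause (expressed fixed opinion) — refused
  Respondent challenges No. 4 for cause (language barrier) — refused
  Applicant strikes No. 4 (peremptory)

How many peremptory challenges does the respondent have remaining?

Respondent allotment: 9.
Respondent peremptories used: #7, #21, #17, #8 — 4 (for-cause on #20, #4 don't count).
Remaining: 9 − 4 = 5.

5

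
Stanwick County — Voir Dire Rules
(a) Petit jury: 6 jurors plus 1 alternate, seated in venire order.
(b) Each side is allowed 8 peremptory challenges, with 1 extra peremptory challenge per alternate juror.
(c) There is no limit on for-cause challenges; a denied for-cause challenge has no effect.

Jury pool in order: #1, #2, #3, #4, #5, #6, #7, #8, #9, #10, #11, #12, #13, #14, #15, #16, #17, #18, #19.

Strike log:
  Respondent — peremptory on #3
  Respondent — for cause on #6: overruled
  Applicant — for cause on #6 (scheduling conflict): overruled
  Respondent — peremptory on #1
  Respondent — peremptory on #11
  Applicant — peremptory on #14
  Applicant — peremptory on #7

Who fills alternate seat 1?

10

Removed: #1, #3, #7, #11, #14. (#6 stays — for-cause denied.)
Seating in order: seats 1–6 → #2, #4, #5, #6, #8, #9; alternates → #10.
So alternate 1 is #10.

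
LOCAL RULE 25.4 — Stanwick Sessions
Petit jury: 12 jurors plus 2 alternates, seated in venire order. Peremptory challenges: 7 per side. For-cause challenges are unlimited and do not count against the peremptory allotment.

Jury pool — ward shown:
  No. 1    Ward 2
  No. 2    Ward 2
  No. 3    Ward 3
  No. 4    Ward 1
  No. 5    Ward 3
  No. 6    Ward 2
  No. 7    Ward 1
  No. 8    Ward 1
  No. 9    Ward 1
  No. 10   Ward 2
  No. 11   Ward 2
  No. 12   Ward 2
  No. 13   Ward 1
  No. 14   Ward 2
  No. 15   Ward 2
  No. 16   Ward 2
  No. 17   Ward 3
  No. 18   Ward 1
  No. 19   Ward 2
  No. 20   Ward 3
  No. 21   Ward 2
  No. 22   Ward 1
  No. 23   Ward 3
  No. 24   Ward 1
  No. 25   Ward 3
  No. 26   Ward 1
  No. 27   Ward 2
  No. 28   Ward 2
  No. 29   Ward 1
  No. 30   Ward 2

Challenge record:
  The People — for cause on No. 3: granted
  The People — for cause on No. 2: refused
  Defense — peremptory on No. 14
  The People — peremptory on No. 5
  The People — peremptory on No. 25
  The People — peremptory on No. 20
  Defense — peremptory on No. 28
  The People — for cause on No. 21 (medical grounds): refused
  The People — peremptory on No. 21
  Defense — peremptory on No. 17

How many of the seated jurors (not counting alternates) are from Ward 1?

Removed: #3, #5, #14, #17, #20, #21, #25, #28.
Seated jurors 1–12: #1, #2, #4, #6, #7, #8, #9, #10, #11, #12, #13, #15 (alternates #16, #18 not counted).
Of those, in Ward 1: #4, #7, #8, #9, #13 → 5.

5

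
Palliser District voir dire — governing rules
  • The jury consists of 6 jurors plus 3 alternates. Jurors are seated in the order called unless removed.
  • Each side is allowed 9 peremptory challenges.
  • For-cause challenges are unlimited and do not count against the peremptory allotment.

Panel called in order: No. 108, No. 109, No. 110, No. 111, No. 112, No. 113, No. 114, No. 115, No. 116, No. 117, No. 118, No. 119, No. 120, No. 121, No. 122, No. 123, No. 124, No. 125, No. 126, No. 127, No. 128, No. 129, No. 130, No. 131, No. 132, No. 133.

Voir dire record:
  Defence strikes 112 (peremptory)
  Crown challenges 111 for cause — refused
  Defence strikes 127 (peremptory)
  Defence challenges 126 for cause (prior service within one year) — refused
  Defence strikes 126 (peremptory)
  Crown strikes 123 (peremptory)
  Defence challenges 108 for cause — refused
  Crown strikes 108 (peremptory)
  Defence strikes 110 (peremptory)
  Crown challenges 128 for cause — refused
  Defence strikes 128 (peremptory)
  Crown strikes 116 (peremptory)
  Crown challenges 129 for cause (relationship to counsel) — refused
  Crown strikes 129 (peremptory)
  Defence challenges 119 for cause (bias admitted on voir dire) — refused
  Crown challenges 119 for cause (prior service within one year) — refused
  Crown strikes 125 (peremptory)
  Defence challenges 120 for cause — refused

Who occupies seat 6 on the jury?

117

Removed: #108, #110, #112, #116, #123, #125, #126, #127, #128, #129. (#111, #119, #120 stay — for-cause denied.)
Seating in order: seats 1–6 → #109, #111, #113, #114, #115, #117; alternates → #118, #119, #120.
So seat 6 is #117.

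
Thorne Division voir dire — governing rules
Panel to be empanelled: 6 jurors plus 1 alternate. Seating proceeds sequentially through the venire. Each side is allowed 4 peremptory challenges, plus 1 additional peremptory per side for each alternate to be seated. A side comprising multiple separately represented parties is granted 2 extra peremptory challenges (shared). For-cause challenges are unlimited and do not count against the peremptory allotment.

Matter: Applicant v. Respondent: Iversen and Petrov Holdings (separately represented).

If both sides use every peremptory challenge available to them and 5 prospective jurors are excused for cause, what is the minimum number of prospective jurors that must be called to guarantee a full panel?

24

Seats to fill: 6 + 1 alternates = 7.
Peremptories — Applicant: 4 + 1×1 = 5; Respondent: 4 + 1×1 + 2 = 7; total 12.
For-cause removals: 5.
Minimum venire: 7 + 12 + 5 = 24.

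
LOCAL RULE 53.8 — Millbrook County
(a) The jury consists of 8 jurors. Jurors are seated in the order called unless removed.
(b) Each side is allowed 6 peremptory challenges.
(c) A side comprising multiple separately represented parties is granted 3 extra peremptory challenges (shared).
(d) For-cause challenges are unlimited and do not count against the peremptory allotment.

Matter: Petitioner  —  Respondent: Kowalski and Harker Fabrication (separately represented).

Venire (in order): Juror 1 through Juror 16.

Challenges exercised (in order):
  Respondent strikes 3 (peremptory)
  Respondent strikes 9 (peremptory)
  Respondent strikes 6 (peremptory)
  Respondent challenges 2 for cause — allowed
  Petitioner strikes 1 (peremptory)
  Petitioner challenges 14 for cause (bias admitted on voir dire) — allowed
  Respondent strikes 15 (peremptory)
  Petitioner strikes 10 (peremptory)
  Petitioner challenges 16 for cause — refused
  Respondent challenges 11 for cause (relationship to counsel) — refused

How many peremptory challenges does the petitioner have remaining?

4

Petitioner allotment: 6.
Petitioner peremptories used: #1, #10 — 2 (for-cause on #14, #16 don't count).
Remaining: 6 − 2 = 4.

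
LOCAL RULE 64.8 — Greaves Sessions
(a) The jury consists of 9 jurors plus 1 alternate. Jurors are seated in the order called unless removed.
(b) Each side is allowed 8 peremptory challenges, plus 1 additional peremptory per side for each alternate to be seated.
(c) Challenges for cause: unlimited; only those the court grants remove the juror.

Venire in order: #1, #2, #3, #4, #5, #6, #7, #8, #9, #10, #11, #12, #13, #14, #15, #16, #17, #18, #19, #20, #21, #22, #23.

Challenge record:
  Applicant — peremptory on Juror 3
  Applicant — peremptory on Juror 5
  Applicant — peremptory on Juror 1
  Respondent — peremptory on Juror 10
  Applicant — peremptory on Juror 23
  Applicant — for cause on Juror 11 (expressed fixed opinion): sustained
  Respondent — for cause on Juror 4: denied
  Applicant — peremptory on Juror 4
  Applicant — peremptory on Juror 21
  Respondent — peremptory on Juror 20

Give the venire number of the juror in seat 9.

15

Removed: #1, #3, #4, #5, #10, #11, #20, #21, #23.
Seating in order: seats 1–9 → #2, #6, #7, #8, #9, #12, #13, #14, #15; alternates → #16.
So seat 9 is #15.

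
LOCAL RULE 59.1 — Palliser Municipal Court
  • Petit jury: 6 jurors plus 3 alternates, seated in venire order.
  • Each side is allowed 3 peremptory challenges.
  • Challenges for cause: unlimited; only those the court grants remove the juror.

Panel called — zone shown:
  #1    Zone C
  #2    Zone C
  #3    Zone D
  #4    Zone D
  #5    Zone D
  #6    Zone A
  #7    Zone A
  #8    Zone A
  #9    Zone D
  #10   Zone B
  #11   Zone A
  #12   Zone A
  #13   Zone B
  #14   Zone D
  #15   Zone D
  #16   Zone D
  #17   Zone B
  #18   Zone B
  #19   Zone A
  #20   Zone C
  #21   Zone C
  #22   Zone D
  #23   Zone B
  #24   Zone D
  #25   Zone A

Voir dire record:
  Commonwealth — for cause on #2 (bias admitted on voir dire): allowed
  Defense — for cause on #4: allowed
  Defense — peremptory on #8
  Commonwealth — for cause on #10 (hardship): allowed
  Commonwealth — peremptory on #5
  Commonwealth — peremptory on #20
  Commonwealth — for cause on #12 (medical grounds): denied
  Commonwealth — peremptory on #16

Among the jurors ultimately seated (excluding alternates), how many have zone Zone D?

2

Removed: #2, #4, #5, #8, #10, #16, #20.
Seated jurors 1–6: #1, #3, #6, #7, #9, #11 (alternates #12, #13, #14 not counted).
Of those, in Zone D: #3, #9 → 2.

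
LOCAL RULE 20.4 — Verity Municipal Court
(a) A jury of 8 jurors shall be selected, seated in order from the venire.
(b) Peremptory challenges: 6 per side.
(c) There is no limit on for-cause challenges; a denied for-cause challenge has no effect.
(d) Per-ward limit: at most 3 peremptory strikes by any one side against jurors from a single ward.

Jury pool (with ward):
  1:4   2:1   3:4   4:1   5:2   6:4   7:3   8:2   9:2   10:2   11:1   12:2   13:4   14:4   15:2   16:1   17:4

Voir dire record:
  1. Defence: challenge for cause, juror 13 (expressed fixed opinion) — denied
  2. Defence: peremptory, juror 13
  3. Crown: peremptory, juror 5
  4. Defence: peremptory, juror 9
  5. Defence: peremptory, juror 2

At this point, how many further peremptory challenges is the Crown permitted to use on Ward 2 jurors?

2

Crown peremptories so far: #5 — 1 of 6 used, 5 left overall.
Against Ward 2: #5 — 1 used; per-ward cap 3 leaves 2.
Binding limit: min(5, 2) = 2.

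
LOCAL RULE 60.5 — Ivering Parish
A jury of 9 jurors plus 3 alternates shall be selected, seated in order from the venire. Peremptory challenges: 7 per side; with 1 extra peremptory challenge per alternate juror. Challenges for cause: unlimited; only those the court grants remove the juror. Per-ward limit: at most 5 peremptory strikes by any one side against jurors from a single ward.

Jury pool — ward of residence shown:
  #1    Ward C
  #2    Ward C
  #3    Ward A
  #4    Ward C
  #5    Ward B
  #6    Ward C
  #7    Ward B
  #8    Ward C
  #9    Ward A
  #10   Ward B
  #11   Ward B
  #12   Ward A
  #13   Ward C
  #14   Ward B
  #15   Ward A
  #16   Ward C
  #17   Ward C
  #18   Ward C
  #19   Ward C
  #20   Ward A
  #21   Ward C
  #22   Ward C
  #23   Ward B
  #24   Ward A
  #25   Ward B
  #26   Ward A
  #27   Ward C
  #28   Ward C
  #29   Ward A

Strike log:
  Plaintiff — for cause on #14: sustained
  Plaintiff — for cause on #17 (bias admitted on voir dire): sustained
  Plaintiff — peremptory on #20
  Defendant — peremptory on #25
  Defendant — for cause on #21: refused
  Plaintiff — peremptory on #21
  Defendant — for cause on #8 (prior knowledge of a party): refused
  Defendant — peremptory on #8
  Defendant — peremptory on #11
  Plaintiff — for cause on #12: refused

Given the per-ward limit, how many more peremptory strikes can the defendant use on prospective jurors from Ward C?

Defendant peremptories so far: #25, #8, #11 — 3 of 10 used, 7 left overall.
Against Ward C: #8 — 1 used; per-ward cap 5 leaves 4.
Binding limit: min(7, 4) = 4.

4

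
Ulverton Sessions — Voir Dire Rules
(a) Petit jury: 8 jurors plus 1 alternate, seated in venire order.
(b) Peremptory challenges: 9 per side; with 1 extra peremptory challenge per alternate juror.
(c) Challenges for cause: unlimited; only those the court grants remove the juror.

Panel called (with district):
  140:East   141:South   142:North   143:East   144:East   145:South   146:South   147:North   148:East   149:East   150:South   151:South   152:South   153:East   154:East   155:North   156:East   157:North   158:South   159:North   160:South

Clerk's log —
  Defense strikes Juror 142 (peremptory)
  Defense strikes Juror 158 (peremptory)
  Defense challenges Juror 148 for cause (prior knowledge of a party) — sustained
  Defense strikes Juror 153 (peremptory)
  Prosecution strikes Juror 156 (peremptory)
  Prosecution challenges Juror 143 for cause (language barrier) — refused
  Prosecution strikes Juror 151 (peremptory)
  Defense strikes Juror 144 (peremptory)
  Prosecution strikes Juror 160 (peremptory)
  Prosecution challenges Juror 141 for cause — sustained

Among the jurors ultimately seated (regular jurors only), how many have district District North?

Removed: #141, #142, #144, #148, #151, #153, #156, #158, #160.
Seated jurors 1–8: #140, #143, #145, #146, #147, #149, #150, #152 (alternates #154 not counted).
Of those, in District North: #147 → 1.

1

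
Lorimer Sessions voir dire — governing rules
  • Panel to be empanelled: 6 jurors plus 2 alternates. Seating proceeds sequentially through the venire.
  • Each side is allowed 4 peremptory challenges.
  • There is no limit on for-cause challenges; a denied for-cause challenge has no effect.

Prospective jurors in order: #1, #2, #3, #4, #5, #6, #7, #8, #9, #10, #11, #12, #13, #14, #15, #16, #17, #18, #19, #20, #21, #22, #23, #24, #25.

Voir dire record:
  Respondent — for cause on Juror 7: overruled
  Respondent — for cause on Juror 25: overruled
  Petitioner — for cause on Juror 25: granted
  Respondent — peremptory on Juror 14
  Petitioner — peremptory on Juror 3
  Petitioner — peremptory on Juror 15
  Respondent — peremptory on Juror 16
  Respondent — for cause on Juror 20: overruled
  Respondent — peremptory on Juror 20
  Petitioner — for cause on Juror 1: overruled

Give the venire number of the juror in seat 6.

7

Removed: #3, #14, #15, #16, #20, #25. (#1, #7 stay — for-cause denied.)
Filling seats in venire order through position 6: #1, #2, #4, #5, #6, #7.
So seat 6 is #7.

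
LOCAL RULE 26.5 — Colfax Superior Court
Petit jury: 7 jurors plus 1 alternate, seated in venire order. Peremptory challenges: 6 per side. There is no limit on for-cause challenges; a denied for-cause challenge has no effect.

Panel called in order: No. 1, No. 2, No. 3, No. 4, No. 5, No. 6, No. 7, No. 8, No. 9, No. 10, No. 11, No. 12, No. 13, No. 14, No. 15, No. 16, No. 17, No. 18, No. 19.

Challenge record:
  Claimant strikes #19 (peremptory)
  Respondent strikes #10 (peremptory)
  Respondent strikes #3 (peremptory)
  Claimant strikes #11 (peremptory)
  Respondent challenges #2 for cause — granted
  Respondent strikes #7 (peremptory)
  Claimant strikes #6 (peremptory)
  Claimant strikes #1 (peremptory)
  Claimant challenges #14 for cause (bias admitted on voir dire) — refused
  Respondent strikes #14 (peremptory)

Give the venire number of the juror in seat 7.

Removed: #1, #2, #3, #6, #7, #10, #11, #14, #19.
Seating in order: seats 1–7 → #4, #5, #8, #9, #12, #13, #15; alternates → #16.
So seat 7 is #15.

15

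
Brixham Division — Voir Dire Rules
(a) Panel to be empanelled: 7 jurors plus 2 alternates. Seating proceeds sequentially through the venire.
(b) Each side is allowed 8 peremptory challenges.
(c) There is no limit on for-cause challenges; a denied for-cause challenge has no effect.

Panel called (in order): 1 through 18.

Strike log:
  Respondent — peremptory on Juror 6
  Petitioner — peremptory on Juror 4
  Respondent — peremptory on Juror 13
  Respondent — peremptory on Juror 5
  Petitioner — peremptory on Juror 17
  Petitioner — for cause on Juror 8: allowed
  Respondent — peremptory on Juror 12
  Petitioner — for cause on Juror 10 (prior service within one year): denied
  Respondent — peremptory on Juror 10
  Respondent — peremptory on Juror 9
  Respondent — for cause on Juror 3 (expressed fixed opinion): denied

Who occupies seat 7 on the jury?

15

Removed: #4, #5, #6, #8, #9, #10, #12, #13, #17. (#3 stays — for-cause denied.)
Filling seats in venire order through position 7: #1, #2, #3, #7, #11, #14, #15.
So seat 7 is #15.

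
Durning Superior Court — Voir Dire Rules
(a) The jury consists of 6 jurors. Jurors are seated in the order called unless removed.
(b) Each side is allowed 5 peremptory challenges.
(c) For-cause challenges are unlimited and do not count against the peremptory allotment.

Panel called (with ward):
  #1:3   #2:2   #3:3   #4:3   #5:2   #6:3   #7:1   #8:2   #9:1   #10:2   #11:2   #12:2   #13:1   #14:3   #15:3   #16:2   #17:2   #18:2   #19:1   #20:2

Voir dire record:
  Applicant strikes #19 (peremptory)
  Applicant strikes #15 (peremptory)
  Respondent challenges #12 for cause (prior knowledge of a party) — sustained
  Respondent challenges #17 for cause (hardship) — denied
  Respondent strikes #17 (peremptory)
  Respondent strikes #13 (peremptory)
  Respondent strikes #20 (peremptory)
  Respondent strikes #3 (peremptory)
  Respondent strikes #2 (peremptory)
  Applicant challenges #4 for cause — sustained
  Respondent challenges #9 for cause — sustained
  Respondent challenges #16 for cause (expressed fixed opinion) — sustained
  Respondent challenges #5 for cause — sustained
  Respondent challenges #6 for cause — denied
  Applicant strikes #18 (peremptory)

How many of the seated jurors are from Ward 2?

3

Removed: #2, #3, #4, #5, #9, #12, #13, #15, #16, #17, #18, #19, #20.
Seated jurors 1–6: #1, #6, #7, #8, #10, #11.
Of those, in Ward 2: #8, #10, #11 → 3.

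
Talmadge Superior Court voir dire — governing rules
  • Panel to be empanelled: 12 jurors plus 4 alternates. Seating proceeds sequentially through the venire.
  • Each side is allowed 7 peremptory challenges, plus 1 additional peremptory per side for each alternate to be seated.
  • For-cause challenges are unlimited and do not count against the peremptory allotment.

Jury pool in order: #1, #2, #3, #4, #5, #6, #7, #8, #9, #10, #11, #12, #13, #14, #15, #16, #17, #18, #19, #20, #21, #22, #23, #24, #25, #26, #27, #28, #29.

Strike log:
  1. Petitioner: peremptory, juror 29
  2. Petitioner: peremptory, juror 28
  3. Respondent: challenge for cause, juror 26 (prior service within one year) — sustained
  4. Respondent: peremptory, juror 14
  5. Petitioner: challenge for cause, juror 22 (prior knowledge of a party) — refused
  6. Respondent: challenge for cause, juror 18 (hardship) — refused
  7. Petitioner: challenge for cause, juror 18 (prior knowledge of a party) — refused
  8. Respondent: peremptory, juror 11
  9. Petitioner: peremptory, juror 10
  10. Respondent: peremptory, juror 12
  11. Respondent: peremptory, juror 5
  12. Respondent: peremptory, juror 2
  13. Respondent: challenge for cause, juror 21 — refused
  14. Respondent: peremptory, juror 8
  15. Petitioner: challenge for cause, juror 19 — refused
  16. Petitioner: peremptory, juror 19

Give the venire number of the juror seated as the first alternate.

Removed: #2, #5, #8, #10, #11, #12, #14, #19, #26, #28, #29. (#18, #21, #22 stay — for-cause denied.)
Filling seats in venire order through position 13: #1, #3, #4, #6, #7, #9, #13, #15, #16, #17, #18, #20, #21.
So alternate 1 is #21.

21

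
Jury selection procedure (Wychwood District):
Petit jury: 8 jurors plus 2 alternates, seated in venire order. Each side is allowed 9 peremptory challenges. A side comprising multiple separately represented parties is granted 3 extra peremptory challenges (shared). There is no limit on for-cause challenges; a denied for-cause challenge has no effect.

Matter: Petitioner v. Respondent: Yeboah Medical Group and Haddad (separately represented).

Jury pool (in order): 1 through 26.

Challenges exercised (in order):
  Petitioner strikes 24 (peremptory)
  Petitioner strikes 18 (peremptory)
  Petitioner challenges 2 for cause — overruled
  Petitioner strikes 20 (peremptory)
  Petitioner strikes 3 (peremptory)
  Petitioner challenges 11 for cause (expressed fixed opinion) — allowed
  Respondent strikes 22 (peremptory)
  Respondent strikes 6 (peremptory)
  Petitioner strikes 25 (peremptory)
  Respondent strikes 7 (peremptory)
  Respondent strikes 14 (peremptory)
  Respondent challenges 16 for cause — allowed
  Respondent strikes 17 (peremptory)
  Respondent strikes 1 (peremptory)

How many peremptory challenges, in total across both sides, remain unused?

10

Petitioner allotment: 9. Respondent allotment: 9 base + 3 multi-party = 12.
Petitioner peremptories used: #24, #18, #20, #3, #25 — 5 (for-cause on #2, #11 don't count).
Respondent peremptories used: #22, #6, #7, #14, #17, #1 — 6 (the for-cause on #16 doesn't count).
Remaining: (9 − 5) + (12 − 6) = 10.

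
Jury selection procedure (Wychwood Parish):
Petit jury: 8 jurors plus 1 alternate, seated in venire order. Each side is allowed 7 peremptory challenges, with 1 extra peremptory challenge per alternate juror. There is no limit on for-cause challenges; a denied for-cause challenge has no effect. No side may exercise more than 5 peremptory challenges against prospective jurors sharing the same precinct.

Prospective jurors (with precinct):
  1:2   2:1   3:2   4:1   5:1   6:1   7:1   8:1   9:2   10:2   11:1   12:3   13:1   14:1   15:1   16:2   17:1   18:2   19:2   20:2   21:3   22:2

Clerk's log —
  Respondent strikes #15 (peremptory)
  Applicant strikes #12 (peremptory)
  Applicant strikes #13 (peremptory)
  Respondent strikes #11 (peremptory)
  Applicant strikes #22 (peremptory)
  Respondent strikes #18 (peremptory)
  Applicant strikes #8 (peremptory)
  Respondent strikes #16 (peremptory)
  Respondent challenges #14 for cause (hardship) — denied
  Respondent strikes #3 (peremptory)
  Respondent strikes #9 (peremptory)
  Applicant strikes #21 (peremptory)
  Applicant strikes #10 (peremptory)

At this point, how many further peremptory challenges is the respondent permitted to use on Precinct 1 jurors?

Respondent peremptories so far: #15, #11, #18, #16, #3, #9 — 6 of 8 used, 2 left overall.
Against Precinct 1: #15, #11 — 2 used; per-precinct cap 5 leaves 3.
Binding limit: min(2, 3) = 2.

2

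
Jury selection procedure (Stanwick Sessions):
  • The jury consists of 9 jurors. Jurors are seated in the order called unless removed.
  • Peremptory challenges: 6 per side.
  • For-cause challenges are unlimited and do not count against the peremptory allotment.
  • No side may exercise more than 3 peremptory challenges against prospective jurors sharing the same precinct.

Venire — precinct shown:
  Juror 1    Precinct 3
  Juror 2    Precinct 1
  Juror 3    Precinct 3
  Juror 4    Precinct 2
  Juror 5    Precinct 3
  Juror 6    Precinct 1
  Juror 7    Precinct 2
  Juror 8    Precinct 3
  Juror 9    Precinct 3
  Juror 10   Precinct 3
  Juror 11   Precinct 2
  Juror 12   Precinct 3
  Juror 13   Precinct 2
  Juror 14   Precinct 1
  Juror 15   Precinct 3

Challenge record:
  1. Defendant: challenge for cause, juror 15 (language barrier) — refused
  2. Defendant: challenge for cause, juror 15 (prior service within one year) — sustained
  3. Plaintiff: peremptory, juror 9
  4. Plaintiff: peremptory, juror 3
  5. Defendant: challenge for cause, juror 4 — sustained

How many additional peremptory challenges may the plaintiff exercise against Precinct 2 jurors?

Plaintiff peremptories so far: #9, #3 — 2 of 6 used, 4 left overall.
Against Precinct 2: none yet — per-precinct cap 3 leaves 3.
Binding limit: min(4, 3) = 3.

3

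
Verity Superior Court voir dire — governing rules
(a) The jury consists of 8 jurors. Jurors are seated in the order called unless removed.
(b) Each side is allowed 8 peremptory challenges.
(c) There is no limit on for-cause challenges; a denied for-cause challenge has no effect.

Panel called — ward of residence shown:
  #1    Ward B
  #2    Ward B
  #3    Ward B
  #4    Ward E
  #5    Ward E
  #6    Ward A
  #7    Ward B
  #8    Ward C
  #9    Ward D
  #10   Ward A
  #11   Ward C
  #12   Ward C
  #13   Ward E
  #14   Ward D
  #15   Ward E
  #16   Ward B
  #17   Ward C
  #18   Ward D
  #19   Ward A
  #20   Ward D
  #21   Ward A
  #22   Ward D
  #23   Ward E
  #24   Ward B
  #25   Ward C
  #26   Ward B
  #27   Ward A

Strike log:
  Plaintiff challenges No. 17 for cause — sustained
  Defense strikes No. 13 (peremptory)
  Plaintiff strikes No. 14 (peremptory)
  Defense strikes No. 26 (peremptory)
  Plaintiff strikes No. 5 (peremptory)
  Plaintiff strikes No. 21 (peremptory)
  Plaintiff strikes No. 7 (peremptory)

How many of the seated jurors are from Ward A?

Removed: #5, #7, #13, #14, #17, #21, #26.
Seated jurors 1–8: #1, #2, #3, #4, #6, #8, #9, #10.
Of those, in Ward A: #6, #10 → 2.

2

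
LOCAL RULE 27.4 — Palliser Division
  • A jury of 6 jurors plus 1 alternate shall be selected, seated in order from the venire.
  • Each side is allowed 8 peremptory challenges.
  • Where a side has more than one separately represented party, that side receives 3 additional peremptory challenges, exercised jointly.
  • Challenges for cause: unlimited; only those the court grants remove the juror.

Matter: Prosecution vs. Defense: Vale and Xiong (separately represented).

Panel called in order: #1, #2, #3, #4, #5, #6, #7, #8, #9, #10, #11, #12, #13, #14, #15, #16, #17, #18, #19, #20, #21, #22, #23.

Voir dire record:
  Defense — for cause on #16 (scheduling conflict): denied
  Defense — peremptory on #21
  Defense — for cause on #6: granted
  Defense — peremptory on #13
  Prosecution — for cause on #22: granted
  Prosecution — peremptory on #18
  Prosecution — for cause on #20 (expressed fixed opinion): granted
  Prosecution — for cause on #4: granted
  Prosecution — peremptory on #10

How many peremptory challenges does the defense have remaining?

Defense allotment: 8 base + 3 multi-party = 11.
Defense peremptories used: #21, #13 — 2 (for-cause on #16, #6 don't count).
Remaining: 11 − 2 = 9.

9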